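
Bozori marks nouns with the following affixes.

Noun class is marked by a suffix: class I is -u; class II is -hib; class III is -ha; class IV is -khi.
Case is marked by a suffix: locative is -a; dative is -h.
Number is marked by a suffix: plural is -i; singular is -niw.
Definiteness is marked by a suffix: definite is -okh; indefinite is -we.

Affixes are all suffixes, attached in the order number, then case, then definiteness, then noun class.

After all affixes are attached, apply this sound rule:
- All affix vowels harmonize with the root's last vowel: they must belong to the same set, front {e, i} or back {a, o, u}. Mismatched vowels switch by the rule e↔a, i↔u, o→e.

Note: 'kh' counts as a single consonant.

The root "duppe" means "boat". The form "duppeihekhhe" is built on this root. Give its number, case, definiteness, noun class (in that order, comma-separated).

plural, dative, definite, class III

Segment: duppe-i-h-okh-ha.
number: -i → plural.
case: -h → dative.
definiteness: -okh → definite.
noun class: -ha → class III.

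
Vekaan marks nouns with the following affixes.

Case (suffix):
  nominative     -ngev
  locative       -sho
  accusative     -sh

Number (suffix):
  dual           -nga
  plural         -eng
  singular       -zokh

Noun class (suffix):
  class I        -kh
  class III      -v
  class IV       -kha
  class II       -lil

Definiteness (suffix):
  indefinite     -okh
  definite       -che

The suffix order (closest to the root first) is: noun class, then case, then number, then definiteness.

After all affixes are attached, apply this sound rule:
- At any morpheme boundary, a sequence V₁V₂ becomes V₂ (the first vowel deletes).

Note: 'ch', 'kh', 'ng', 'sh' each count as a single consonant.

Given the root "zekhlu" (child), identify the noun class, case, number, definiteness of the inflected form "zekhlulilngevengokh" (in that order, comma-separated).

Segment: zekhlu-lil-ngev-eng-okh.
noun class: -lil → class II.
case: -ngev → nominative.
number: -eng → plural.
definiteness: -okh → indefinite.

class II, nominative, plural, indefinite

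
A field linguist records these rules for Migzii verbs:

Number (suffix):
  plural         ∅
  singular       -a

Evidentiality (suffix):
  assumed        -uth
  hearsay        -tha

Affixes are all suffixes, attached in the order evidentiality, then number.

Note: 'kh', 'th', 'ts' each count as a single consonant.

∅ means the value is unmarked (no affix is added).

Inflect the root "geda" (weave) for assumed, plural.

gedauth

Attach evidentiality assumed -uth → gedauth.
number = plural: zero marking, form stays gedauth.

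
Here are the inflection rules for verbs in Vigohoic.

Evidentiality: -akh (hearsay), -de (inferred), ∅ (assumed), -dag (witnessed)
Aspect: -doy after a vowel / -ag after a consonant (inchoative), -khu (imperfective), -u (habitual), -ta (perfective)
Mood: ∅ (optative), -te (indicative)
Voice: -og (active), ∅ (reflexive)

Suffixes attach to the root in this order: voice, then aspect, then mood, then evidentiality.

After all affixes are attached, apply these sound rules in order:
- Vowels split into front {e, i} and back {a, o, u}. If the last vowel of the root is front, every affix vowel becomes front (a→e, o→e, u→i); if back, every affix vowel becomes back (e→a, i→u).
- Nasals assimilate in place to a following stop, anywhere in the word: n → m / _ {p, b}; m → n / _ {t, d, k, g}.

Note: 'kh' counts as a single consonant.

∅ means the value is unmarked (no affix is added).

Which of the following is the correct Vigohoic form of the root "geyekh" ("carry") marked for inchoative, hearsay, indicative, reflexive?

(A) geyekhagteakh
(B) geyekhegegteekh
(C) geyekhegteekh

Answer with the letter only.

C

voice = reflexive: zero marking, form stays geyekh.
Attach aspect inchoative -ag (after consonant 'kh') → geyekhag.
Attach mood indicative -te → geyekhagte.
Attach evidentiality hearsay -akh → geyekhagteakh.
Apply vowel harmony: geyekhagteakh → geyekhegteekh.
Nasal assimilation: no change.
So the correct form is geyekhegteekh, option (C).
(A) geyekhagteakh is wrong: it fails to apply the sound rule(s).
(B) geyekhegegteekh is wrong: it uses active instead of reflexive for voice.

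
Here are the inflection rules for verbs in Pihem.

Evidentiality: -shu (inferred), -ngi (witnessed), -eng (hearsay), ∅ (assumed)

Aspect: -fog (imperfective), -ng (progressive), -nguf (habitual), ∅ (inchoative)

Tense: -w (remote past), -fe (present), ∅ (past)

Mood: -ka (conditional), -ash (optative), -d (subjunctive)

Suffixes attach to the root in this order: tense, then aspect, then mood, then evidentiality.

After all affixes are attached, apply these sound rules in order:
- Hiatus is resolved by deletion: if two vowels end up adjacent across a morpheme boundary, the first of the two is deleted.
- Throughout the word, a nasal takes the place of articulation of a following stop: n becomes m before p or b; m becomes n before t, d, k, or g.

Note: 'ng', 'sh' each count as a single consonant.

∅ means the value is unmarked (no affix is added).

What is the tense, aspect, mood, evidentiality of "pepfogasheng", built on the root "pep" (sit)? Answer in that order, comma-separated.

past, imperfective, optative, hearsay

Segment: pep-fog-ash-eng.
tense: ∅ → past.
aspect: -fog → imperfective.
mood: -ash → optative.
evidentiality: -eng → hearsay.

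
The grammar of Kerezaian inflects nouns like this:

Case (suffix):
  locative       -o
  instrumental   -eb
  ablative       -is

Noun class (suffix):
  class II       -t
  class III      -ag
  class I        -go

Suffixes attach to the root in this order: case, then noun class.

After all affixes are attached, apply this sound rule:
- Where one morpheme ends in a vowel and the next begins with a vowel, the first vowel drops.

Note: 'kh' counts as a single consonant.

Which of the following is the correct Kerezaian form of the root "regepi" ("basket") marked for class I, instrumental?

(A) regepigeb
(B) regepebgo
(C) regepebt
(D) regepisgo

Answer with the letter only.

B

Attach case instrumental -eb → regepieb.
Attach noun class class I -go → regepiebgo.
Apply vowel deletion: regepiebgo → regepebgo.
So the correct form is regepebgo, option (B).
(C) regepebt is wrong: it uses class II instead of class I for noun class.
(A) regepigeb is wrong: it has the affixes in the wrong order.
(D) regepisgo is wrong: it uses ablative instead of instrumental for case.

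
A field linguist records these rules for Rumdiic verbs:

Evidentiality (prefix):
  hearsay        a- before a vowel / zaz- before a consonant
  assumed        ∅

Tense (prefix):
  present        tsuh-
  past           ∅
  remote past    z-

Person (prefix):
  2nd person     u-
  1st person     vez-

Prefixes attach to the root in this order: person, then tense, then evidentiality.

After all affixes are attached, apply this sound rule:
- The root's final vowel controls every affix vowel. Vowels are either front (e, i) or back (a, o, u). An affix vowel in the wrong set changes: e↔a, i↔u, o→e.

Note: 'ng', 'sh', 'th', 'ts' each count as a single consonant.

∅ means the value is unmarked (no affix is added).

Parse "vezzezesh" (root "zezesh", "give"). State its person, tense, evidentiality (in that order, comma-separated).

Segment: vez-zezesh.
person: vez- → 1st person.
tense: ∅ → past.
evidentiality: ∅ → assumed.

1st person, past, assumed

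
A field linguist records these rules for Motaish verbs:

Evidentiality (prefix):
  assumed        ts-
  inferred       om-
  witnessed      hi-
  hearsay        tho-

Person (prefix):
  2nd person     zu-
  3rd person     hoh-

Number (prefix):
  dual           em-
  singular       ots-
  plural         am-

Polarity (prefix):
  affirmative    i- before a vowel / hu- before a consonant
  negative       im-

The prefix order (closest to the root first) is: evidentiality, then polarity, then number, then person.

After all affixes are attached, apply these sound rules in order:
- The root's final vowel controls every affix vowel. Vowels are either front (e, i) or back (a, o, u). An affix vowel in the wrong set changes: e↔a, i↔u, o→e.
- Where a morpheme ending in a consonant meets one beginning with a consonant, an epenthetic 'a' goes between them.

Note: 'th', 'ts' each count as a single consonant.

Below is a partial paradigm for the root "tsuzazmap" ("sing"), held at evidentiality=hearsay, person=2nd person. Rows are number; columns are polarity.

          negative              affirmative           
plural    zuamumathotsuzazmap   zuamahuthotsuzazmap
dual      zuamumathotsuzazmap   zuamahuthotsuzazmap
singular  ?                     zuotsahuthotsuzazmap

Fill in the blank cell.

Attach evidentiality hearsay tho- → thotsuzazmap.
Attach polarity negative im- → imthotsuzazmap.
Attach number singular ots- → otsimthotsuzazmap.
Attach person 2nd person zu- → zuotsimthotsuzazmap.
Apply vowel harmony: zuotsimthotsuzazmap → zuotsumthotsuzazmap.
Apply epenthesis: zuotsumthotsuzazmap → zuotsumathotsuzazmap.

zuotsumathotsuzazmap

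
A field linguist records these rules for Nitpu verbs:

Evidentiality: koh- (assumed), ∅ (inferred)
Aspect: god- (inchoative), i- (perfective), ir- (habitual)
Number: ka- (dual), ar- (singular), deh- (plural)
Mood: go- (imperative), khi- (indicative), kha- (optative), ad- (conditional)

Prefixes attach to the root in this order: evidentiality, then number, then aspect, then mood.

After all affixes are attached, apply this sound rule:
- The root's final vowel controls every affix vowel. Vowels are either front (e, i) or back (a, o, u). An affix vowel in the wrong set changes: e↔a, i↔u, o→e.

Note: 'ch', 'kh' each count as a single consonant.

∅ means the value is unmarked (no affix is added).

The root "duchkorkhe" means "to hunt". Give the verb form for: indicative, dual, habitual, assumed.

khiirkekehduchkorkhe

Attach evidentiality assumed koh- → kohduchkorkhe.
Attach number dual ka- → kakohduchkorkhe.
Attach aspect habitual ir- → irkakohduchkorkhe.
Attach mood indicative khi- → khiirkakohduchkorkhe.
Apply vowel harmony: khiirkakohduchkorkhe → khiirkekehduchkorkhe.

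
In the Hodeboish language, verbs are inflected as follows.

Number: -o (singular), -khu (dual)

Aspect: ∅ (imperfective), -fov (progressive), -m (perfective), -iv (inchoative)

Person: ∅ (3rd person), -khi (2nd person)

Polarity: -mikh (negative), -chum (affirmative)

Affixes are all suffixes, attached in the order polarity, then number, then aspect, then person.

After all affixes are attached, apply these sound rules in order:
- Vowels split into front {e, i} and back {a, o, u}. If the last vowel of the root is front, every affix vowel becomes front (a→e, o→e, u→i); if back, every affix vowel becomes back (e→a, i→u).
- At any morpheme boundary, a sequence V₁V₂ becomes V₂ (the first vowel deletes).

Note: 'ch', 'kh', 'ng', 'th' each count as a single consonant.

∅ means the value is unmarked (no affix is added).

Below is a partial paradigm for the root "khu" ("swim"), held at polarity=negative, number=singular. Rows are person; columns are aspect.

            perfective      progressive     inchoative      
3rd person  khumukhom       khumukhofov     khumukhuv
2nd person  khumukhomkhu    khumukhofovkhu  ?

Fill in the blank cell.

Attach polarity negative -mikh → khumikh.
Attach number singular -o → khumikho.
Attach aspect inchoative -iv → khumikhoiv.
Attach person 2nd person -khi → khumikhoivkhi.
Apply vowel harmony: khumikhoivkhi → khumukhouvkhu.
Apply vowel deletion: khumukhouvkhu → khumukhuvkhu.

khumukhuvkhu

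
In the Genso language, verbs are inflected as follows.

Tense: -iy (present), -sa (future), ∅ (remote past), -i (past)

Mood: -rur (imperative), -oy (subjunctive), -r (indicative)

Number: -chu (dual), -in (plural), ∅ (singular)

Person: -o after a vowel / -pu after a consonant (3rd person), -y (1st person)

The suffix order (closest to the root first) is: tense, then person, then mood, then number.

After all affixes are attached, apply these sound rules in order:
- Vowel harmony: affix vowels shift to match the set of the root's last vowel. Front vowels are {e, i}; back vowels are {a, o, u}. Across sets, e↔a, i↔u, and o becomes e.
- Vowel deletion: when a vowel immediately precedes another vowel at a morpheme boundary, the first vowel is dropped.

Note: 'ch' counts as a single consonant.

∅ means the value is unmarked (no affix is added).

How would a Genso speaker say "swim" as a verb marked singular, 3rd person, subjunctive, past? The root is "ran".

ranoy

Attach tense past -i → rani.
Attach person 3rd person -o (after vowel 'i') → ranio.
Attach mood subjunctive -oy → raniooy.
number = singular: zero marking, form stays raniooy.
Apply vowel harmony: raniooy → ranuooy.
Apply vowel deletion: ranuooy → ranoy.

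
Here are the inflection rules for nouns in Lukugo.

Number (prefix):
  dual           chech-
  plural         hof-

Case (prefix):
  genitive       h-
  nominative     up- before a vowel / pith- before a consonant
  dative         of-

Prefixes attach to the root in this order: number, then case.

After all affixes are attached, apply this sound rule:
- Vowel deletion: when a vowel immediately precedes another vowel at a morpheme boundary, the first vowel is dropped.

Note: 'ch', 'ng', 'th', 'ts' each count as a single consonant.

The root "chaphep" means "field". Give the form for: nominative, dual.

Attach number dual chech- → chechchaphep.
Attach case nominative pith- (before consonant 'ch') → pithchechchaphep.
Vowel deletion: no change.

pithchechchaphep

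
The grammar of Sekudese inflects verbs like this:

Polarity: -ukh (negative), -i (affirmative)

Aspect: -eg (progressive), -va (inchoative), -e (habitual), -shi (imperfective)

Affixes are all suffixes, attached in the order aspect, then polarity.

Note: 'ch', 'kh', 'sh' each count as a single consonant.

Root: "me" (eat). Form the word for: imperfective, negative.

meshiukh

Attach aspect imperfective -shi → meshi.
Attach polarity negative -ukh → meshiukh.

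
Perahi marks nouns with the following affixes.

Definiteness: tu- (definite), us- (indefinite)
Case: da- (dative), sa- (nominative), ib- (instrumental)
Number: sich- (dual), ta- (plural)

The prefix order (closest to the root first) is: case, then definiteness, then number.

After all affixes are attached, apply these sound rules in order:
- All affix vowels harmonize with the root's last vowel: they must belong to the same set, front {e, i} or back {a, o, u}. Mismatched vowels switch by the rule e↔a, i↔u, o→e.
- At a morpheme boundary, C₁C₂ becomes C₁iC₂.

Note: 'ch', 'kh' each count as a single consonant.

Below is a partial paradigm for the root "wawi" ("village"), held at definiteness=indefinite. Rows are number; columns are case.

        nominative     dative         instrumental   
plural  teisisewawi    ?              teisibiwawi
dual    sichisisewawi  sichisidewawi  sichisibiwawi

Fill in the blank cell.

Attach case dative da- → dawawi.
Attach definiteness indefinite us- → usdawawi.
Attach number plural ta- → tausdawawi.
Apply vowel harmony: tausdawawi → teisdewawi.
Apply epenthesis: teisdewawi → teisidewawi.

teisidewawi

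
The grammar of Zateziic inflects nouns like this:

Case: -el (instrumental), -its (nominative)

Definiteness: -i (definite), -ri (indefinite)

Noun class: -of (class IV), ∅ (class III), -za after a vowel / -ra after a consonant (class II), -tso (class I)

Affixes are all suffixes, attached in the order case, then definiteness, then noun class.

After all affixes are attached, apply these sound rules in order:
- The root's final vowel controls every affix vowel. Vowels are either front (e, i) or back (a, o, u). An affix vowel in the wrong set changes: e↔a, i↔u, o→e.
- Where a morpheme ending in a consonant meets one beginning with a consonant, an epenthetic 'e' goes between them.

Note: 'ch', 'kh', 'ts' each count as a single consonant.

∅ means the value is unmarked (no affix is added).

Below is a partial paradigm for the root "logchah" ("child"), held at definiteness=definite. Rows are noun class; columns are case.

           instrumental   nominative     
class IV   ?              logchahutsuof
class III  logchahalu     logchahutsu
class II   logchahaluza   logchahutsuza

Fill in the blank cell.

Attach case instrumental -el → logchahel.
Attach definiteness definite -i → logchaheli.
Attach noun class class IV -of → logchaheliof.
Apply vowel harmony: logchaheliof → logchahaluof.
Epenthesis: no change.

logchahaluof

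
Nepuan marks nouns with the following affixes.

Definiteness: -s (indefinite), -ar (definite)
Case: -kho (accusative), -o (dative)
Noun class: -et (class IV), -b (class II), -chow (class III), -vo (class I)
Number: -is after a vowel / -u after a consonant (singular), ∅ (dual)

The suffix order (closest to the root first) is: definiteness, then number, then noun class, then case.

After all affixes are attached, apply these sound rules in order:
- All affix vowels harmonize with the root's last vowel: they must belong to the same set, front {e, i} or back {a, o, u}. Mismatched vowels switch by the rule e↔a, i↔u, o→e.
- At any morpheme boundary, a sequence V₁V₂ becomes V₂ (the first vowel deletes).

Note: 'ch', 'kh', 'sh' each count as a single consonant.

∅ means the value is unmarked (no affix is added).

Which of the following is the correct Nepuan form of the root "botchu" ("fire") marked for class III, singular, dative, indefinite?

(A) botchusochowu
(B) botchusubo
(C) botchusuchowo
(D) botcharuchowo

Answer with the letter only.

Attach definiteness indefinite -s → botchus.
Attach number singular -u (after consonant 's') → botchusu.
Attach noun class class III -chow → botchusuchow.
Attach case dative -o → botchusuchowo.
Vowel harmony: no change.
Vowel deletion: no change.
So the correct form is botchusuchowo, option (C).
(D) botcharuchowo is wrong: it uses definite instead of indefinite for definiteness.
(A) botchusochowu is wrong: it has the affixes in the wrong order.
(B) botchusubo is wrong: it uses class II instead of class III for noun class.

C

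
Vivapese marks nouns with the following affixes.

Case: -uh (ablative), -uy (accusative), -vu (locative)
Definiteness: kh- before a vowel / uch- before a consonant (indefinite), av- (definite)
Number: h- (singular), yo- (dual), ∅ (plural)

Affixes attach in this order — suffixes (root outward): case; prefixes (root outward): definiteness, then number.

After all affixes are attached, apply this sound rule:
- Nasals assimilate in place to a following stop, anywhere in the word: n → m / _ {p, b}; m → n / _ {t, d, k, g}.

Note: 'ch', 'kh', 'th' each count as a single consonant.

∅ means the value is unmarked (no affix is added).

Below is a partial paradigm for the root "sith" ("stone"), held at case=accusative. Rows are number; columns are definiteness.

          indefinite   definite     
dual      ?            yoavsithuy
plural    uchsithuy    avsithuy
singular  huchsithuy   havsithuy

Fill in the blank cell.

youchsithuy

Attach case accusative -uy → sithuy.
Attach definiteness indefinite uch- (before consonant 's') → uchsithuy.
Attach number dual yo- → youchsithuy.
Nasal assimilation: no change.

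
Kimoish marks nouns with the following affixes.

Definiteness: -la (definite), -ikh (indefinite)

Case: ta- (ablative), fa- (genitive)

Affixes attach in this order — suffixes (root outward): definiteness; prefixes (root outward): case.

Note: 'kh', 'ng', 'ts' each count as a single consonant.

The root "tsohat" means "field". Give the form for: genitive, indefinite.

fatsohatikh

Attach case genitive fa- → fatsohat.
Attach definiteness indefinite -ikh → fatsohatikh.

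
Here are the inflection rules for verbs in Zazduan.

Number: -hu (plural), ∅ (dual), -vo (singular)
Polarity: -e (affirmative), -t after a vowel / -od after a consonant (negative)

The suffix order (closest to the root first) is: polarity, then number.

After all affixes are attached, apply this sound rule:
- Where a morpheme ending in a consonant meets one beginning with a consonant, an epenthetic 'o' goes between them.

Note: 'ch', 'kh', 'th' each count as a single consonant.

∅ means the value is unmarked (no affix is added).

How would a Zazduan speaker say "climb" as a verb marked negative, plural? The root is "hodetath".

hodetathodohu

Attach polarity negative -od (after consonant 'th') → hodetathod.
Attach number plural -hu → hodetathodhu.
Apply epenthesis: hodetathodhu → hodetathodohu.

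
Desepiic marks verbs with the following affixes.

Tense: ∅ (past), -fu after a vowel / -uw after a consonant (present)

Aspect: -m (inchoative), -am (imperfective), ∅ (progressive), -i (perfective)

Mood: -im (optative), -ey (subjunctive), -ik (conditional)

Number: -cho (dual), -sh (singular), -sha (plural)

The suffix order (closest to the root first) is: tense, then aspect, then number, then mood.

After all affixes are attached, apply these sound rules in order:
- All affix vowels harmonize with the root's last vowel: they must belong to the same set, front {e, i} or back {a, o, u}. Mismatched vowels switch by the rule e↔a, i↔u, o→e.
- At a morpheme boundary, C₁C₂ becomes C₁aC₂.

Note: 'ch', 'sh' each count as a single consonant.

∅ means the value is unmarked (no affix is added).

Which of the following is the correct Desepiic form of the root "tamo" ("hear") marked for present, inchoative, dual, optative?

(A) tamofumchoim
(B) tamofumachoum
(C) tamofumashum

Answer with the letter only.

B

Attach tense present -fu (after vowel 'o') → tamofu.
Attach aspect inchoative -m → tamofum.
Attach number dual -cho → tamofumcho.
Attach mood optative -im → tamofumchoim.
Apply vowel harmony: tamofumchoim → tamofumchoum.
Apply epenthesis: tamofumchoum → tamofumachoum.
So the correct form is tamofumachoum, option (B).
(A) tamofumchoim is wrong: it fails to apply the sound rule(s).
(C) tamofumashum is wrong: it uses singular instead of dual for number.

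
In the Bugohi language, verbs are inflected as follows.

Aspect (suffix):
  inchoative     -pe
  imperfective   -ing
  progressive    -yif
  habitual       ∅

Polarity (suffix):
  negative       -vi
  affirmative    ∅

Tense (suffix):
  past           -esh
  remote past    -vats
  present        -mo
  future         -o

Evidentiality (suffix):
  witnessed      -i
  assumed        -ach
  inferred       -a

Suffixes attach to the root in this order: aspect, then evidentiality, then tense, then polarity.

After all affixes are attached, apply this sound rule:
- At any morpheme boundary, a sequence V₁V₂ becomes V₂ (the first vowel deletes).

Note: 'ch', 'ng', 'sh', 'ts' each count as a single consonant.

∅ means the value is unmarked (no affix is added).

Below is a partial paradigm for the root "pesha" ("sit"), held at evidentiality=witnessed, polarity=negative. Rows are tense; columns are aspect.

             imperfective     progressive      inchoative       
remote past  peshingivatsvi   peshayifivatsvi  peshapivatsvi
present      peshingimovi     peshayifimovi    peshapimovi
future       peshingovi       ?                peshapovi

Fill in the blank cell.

peshayifovi

Attach aspect progressive -yif → peshayif.
Attach evidentiality witnessed -i → peshayifi.
Attach tense future -o → peshayifio.
Attach polarity negative -vi → peshayifiovi.
Apply vowel deletion: peshayifiovi → peshayifovi.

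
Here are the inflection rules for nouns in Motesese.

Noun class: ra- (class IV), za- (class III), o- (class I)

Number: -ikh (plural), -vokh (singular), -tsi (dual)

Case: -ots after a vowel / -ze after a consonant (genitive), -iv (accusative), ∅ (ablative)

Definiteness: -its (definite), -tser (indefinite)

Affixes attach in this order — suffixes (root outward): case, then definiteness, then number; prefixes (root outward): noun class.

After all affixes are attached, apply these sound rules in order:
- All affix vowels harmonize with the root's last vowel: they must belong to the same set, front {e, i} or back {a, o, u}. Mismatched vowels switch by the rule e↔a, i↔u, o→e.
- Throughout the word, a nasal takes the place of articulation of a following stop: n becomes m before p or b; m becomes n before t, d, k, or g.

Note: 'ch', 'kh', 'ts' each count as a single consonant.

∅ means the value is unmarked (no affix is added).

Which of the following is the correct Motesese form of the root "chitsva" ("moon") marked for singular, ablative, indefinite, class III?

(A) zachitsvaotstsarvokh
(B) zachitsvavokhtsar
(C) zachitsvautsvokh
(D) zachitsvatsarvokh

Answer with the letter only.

case = ablative: zero marking, form stays chitsva.
Attach definiteness indefinite -tser → chitsvatser.
Attach noun class class III za- → zachitsvatser.
Attach number singular -vokh → zachitsvatservokh.
Apply vowel harmony: zachitsvatservokh → zachitsvatsarvokh.
Nasal assimilation: no change.
So the correct form is zachitsvatsarvokh, option (D).
(A) zachitsvaotstsarvokh is wrong: it uses genitive instead of ablative for case.
(B) zachitsvavokhtsar is wrong: it has the affixes in the wrong order.
(C) zachitsvautsvokh is wrong: it uses definite instead of indefinite for definiteness.

D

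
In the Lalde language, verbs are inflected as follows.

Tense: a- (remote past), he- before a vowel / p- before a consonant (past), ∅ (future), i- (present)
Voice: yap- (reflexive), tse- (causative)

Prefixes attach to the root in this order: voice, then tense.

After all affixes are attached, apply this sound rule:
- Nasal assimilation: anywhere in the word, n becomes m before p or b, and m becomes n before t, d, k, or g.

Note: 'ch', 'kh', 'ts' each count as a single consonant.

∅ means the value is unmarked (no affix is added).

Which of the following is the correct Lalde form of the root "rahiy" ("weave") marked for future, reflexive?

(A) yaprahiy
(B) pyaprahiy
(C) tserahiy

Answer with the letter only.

A

Attach voice reflexive yap- → yaprahiy.
tense = future: zero marking, form stays yaprahiy.
Nasal assimilation: no change.
So the correct form is yaprahiy, option (A).
(B) pyaprahiy is wrong: it uses past instead of future for tense.
(C) tserahiy is wrong: it uses causative instead of reflexive for voice.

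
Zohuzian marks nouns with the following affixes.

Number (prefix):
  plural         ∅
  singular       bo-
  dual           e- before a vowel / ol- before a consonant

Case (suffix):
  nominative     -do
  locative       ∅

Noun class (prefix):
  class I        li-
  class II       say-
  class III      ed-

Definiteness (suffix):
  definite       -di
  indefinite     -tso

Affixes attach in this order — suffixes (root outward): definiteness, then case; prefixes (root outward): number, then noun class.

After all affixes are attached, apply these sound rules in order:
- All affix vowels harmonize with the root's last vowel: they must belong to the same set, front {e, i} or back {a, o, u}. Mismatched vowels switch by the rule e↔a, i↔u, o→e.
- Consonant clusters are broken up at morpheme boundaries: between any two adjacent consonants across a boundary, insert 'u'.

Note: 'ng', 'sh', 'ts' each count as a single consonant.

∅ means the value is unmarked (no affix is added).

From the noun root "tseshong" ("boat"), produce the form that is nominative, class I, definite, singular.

lubotseshongududo

Attach definiteness definite -di → tseshongdi.
Attach number singular bo- → botseshongdi.
Attach noun class class I li- → libotseshongdi.
Attach case nominative -do → libotseshongdido.
Apply vowel harmony: libotseshongdido → lubotseshongdudo.
Apply epenthesis: lubotseshongdudo → lubotseshongududo.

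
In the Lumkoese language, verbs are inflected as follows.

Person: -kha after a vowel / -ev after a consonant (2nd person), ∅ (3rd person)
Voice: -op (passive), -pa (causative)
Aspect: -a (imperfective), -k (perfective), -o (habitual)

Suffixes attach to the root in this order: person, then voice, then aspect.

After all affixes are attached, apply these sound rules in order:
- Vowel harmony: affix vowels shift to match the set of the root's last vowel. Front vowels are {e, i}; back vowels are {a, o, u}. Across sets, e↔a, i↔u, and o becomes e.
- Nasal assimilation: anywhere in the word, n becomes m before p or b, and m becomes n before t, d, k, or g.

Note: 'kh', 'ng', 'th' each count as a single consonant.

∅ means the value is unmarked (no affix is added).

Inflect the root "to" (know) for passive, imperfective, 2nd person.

Attach person 2nd person -kha (after vowel 'o') → tokha.
Attach voice passive -op → tokhaop.
Attach aspect imperfective -a → tokhaopa.
Vowel harmony: no change.
Nasal assimilation: no change.

tokhaopa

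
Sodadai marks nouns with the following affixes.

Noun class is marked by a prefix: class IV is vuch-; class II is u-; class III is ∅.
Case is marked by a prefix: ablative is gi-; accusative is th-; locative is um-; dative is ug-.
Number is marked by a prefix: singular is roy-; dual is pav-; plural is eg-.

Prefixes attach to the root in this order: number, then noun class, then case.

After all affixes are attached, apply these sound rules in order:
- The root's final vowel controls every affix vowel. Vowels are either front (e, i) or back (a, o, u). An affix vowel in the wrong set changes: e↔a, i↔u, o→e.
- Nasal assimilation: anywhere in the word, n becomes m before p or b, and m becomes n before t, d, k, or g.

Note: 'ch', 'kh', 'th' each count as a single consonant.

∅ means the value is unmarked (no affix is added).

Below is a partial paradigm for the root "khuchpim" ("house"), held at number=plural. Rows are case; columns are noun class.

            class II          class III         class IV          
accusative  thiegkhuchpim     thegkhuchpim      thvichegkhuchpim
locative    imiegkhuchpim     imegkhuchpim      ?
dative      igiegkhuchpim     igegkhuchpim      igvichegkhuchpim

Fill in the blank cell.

imvichegkhuchpim

Attach number plural eg- → egkhuchpim.
Attach noun class class IV vuch- → vuchegkhuchpim.
Attach case locative um- → umvuchegkhuchpim.
Apply vowel harmony: umvuchegkhuchpim → imvichegkhuchpim.
Nasal assimilation: no change.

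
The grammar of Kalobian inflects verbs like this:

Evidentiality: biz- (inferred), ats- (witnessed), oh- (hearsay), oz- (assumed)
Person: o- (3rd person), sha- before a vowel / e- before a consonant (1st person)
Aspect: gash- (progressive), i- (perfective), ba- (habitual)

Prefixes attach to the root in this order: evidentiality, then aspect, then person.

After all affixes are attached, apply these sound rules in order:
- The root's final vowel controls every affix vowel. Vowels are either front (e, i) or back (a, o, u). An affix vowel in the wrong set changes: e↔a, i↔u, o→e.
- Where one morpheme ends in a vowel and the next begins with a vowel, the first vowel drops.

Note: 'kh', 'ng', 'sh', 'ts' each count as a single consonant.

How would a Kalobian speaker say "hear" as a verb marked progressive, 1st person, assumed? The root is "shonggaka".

agashozshonggaka

Attach evidentiality assumed oz- → ozshonggaka.
Attach aspect progressive gash- → gashozshonggaka.
Attach person 1st person e- (before consonant 'g') → egashozshonggaka.
Apply vowel harmony: egashozshonggaka → agashozshonggaka.
Vowel deletion: no change.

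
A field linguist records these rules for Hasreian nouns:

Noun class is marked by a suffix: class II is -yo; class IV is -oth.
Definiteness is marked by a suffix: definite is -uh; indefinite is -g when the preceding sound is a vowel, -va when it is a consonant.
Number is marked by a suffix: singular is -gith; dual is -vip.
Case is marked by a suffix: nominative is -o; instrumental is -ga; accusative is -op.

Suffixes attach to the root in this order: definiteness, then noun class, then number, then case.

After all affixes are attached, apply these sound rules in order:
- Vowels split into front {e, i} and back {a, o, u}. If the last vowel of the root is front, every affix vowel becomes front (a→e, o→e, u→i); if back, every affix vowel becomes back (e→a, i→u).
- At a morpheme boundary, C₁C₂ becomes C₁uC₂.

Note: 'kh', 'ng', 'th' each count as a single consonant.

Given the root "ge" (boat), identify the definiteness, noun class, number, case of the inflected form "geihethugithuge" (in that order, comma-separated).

definite, class IV, singular, instrumental

Segment: ge-uh-oth-gith-ga.
definiteness: -uh → definite.
noun class: -oth → class IV.
number: -gith → singular.
case: -ga → instrumental.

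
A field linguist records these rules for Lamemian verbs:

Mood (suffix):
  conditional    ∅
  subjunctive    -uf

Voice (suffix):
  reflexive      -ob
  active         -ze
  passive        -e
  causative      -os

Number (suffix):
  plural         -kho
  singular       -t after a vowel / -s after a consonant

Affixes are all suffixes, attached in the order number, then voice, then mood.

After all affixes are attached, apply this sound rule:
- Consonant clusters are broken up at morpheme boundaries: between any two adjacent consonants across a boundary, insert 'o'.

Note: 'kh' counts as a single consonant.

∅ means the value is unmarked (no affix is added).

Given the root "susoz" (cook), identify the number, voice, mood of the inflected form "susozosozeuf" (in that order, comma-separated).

Segment: susoz-s-ze-uf.
number: -t/s → singular.
voice: -ze → active.
mood: -uf → subjunctive.

singular, active, subjunctive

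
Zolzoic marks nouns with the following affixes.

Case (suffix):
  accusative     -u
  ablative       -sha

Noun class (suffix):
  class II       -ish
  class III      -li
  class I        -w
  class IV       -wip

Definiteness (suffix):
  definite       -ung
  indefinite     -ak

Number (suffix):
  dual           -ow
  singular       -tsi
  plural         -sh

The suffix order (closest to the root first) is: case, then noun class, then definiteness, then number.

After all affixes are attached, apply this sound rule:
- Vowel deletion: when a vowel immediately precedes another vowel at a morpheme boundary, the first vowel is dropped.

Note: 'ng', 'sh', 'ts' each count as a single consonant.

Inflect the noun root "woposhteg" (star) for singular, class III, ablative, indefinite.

woposhtegshalaktsi

Attach case ablative -sha → woposhtegsha.
Attach noun class class III -li → woposhtegshali.
Attach definiteness indefinite -ak → woposhtegshaliak.
Attach number singular -tsi → woposhtegshaliaktsi.
Apply vowel deletion: woposhtegshaliaktsi → woposhtegshalaktsi.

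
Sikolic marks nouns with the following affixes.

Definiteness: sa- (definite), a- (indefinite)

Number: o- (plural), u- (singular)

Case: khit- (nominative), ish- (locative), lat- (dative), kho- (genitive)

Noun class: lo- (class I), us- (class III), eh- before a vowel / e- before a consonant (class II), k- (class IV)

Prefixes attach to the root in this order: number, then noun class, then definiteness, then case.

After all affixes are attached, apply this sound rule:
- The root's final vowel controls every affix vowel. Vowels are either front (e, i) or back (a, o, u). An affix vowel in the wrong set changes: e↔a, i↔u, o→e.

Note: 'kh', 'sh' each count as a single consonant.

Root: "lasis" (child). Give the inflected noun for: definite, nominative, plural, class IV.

Attach number plural o- → olasis.
Attach noun class class IV k- → kolasis.
Attach definiteness definite sa- → sakolasis.
Attach case nominative khit- → khitsakolasis.
Apply vowel harmony: khitsakolasis → khitsekelasis.

khitsekelasis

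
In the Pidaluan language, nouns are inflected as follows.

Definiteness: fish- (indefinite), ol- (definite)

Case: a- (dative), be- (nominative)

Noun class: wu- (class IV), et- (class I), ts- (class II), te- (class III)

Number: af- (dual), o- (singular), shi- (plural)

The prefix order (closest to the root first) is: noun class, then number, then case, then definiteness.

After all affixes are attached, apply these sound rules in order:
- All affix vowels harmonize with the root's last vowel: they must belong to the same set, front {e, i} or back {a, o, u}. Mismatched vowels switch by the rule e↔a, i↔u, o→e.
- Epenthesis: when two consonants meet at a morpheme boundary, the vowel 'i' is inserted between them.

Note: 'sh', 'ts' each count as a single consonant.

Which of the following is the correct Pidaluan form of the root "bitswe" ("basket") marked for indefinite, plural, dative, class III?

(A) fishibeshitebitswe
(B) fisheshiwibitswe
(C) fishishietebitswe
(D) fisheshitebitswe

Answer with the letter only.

Attach noun class class III te- → tebitswe.
Attach number plural shi- → shitebitswe.
Attach case dative a- → ashitebitswe.
Attach definiteness indefinite fish- → fishashitebitswe.
Apply vowel harmony: fishashitebitswe → fisheshitebitswe.
Epenthesis: no change.
So the correct form is fisheshitebitswe, option (D).
(A) fishibeshitebitswe is wrong: it uses nominative instead of dative for case.
(B) fisheshiwibitswe is wrong: it uses class IV instead of class III for noun class.
(C) fishishietebitswe is wrong: it has the affixes in the wrong order.

D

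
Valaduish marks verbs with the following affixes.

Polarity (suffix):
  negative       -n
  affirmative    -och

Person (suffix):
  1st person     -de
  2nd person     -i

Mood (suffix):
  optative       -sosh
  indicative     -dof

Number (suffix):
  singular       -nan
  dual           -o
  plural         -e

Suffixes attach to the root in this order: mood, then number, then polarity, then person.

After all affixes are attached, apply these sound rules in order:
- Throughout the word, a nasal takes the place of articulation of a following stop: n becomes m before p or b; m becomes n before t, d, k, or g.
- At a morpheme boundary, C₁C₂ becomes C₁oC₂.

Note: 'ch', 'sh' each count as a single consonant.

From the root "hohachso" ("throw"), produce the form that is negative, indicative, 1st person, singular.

hohachsodofonanonode

Attach mood indicative -dof → hohachsodof.
Attach number singular -nan → hohachsodofnan.
Attach polarity negative -n → hohachsodofnann.
Attach person 1st person -de → hohachsodofnannde.
Nasal assimilation: no change.
Apply epenthesis: hohachsodofnannde → hohachsodofonanonode.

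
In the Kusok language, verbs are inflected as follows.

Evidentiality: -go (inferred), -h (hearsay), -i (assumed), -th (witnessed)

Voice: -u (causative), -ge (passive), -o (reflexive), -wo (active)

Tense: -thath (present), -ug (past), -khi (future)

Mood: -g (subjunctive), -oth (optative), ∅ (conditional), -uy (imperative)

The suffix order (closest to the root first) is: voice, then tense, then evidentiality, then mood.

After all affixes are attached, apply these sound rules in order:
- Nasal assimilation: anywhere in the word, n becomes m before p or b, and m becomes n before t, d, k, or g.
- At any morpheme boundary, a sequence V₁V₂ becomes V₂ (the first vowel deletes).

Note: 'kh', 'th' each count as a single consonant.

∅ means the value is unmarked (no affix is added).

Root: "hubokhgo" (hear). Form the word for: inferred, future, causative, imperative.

Attach voice causative -u → hubokhgou.
Attach tense future -khi → hubokhgoukhi.
Attach evidentiality inferred -go → hubokhgoukhigo.
Attach mood imperative -uy → hubokhgoukhigouy.
Nasal assimilation: no change.
Apply vowel deletion: hubokhgoukhigouy → hubokhgukhiguy.

hubokhgukhiguy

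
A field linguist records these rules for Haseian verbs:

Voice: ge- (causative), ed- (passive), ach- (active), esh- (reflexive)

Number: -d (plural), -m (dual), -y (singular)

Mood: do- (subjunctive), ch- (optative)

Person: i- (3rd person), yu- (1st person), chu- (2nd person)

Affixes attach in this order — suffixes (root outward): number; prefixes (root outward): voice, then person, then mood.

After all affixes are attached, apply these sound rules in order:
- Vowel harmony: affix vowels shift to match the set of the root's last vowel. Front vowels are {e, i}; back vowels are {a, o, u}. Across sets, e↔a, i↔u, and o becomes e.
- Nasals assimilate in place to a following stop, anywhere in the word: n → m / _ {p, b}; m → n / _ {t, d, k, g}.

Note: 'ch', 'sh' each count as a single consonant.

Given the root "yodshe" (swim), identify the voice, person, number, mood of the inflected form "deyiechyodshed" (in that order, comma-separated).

active, 1st person, plural, subjunctive

Segment: do-yu-ach-yodshe-d.
voice: ach- → active.
person: yu- → 1st person.
number: -d → plural.
mood: do- → subjunctive.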